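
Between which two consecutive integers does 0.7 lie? 0 and 1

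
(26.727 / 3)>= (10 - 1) False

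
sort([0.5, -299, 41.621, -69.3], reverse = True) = [41.621, 0.5, -69.3, -299]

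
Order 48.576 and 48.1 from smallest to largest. 48.1, 48.576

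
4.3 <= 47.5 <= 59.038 True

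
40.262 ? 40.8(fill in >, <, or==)<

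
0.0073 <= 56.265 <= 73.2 True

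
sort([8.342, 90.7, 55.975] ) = [8.342, 55.975, 90.7]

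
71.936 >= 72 False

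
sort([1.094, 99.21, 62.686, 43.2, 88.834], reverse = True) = [99.21, 88.834, 62.686, 43.2, 1.094]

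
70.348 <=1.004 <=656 False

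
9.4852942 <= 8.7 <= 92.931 False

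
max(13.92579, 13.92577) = 13.92579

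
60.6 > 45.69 True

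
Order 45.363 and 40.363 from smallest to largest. 40.363, 45.363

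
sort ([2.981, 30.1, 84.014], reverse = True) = [84.014, 30.1, 2.981]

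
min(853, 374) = 374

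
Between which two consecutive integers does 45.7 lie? 45 and 46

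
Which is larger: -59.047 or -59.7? -59.047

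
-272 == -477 False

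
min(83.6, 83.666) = 83.6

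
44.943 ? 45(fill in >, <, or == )<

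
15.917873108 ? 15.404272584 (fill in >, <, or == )>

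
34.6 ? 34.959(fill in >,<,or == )<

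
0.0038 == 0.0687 False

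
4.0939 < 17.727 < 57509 True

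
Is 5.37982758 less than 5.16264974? No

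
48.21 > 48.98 False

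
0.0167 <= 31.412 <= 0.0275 False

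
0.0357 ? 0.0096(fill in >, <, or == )>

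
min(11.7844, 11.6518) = 11.6518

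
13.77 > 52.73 False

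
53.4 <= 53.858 True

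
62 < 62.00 False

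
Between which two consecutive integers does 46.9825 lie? 46 and 47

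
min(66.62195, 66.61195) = 66.61195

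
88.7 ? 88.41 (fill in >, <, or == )>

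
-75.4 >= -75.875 True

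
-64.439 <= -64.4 True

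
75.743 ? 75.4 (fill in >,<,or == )>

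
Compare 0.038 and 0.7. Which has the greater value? 0.7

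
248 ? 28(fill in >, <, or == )>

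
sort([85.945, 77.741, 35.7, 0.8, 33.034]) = [0.8, 33.034, 35.7, 77.741, 85.945]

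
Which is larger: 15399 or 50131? 50131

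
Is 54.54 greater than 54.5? Yes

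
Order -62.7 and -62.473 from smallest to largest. -62.7, -62.473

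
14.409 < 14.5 True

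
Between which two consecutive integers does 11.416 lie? 11 and 12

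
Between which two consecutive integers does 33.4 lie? 33 and 34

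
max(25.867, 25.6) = 25.867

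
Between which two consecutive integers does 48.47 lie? 48 and 49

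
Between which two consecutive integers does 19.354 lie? 19 and 20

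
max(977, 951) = 977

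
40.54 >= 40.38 True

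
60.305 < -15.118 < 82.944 False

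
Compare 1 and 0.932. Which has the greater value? 1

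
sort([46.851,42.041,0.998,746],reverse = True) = [746,46.851,42.041,0.998]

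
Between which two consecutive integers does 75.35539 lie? 75 and 76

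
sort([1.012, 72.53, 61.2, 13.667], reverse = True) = [72.53, 61.2, 13.667, 1.012]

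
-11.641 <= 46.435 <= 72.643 True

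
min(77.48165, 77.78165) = 77.48165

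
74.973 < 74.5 False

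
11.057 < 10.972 False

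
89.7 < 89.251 False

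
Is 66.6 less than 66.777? Yes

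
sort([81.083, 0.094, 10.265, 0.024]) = [0.024, 0.094, 10.265, 81.083]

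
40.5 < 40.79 True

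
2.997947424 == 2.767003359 False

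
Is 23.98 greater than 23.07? Yes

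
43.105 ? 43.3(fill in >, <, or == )<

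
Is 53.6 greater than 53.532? Yes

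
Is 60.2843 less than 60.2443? No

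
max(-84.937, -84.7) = -84.7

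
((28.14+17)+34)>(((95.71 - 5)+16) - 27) False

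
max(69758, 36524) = 69758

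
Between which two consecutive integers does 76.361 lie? 76 and 77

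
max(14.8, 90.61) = 90.61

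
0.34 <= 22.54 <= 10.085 False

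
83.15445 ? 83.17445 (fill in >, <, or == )<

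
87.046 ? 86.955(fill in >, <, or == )>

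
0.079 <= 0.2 True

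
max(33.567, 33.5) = 33.567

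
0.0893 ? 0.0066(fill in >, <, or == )>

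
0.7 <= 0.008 False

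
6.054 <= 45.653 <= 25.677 False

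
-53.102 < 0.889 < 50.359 True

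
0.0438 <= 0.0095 False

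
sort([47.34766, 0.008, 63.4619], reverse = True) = [63.4619, 47.34766, 0.008]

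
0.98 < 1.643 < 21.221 True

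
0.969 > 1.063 False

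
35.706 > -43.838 True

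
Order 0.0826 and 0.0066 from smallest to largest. 0.0066, 0.0826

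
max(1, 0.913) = 1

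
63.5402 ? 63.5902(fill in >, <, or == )<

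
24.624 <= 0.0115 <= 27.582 False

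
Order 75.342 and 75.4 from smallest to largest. 75.342,75.4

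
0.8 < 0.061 False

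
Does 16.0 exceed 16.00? No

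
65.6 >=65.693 False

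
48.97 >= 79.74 False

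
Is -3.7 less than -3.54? Yes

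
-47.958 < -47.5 True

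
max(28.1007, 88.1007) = 88.1007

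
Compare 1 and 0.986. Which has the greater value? 1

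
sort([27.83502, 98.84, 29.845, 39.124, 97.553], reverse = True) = [98.84, 97.553, 39.124, 29.845, 27.83502]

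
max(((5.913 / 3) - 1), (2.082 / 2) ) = 1.041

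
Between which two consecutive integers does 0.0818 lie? 0 and 1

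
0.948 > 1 False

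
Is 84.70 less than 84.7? No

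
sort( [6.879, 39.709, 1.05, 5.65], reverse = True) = [39.709, 6.879, 5.65, 1.05]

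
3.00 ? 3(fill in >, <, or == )==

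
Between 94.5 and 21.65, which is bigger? 94.5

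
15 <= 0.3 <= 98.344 False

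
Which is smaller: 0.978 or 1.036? 0.978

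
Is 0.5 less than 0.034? No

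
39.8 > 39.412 True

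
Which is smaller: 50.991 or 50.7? 50.7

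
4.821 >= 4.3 True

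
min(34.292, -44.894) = -44.894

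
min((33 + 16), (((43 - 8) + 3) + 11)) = 49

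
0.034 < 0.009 False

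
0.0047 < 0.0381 True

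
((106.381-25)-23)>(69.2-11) True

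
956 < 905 False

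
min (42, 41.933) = 41.933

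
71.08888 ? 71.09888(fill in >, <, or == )<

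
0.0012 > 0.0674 False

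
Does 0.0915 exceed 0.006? Yes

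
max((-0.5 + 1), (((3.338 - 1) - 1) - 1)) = 0.5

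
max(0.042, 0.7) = 0.7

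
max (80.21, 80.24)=80.24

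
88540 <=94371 True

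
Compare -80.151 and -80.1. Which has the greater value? -80.1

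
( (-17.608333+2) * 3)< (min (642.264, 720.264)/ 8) True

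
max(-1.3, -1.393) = -1.3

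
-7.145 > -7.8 True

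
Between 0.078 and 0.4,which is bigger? 0.4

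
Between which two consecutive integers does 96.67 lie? 96 and 97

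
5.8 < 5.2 False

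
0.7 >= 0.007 True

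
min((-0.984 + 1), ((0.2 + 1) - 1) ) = 0.016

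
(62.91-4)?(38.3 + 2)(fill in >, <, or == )>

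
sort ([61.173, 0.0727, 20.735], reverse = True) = [61.173, 20.735, 0.0727]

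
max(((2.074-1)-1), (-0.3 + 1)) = 0.7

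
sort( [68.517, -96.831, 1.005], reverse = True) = [68.517, 1.005, -96.831]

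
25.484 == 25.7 False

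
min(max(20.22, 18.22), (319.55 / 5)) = 20.22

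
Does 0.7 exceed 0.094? Yes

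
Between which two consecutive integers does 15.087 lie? 15 and 16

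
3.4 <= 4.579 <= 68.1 True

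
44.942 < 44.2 False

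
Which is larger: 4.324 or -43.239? 4.324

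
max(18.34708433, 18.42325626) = 18.42325626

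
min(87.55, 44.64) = 44.64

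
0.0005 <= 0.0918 True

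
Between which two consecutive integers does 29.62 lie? 29 and 30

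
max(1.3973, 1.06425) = 1.3973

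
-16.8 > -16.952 True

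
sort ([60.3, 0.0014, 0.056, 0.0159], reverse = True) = [60.3, 0.056, 0.0159, 0.0014]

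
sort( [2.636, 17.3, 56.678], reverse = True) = [56.678, 17.3, 2.636]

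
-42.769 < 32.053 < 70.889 True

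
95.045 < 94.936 False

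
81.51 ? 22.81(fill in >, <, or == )>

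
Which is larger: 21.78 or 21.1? 21.78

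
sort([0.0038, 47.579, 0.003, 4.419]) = [0.003, 0.0038, 4.419, 47.579]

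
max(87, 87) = 87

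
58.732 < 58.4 False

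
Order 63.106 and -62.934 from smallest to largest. -62.934, 63.106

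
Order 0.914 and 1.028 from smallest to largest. 0.914, 1.028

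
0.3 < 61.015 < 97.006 True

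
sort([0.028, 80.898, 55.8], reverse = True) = [80.898, 55.8, 0.028]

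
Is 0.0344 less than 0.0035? No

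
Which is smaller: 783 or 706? 706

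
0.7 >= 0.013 True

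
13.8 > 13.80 False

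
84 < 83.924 False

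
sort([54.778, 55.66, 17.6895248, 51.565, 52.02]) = [17.6895248, 51.565, 52.02, 54.778, 55.66]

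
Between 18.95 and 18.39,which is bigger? 18.95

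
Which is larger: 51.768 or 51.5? 51.768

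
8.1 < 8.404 True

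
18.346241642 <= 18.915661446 True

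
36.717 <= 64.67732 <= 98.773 True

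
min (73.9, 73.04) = 73.04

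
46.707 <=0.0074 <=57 False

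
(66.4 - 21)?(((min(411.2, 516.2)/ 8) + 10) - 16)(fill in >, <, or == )==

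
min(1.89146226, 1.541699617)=1.541699617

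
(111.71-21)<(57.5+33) False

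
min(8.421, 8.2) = 8.2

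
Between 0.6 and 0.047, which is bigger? 0.6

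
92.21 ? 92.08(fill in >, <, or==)>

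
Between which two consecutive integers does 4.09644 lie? 4 and 5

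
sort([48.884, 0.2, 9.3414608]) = [0.2, 9.3414608, 48.884]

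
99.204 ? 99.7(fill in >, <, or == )<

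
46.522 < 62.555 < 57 False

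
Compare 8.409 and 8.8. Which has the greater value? 8.8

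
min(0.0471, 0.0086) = 0.0086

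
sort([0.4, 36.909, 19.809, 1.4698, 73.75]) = [0.4, 1.4698, 19.809, 36.909, 73.75]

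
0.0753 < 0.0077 False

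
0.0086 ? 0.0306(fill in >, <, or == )<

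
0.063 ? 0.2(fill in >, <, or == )<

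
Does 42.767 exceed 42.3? Yes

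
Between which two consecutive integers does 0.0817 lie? 0 and 1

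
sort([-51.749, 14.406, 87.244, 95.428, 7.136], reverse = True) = [95.428, 87.244, 14.406, 7.136, -51.749]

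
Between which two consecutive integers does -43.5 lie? -44 and -43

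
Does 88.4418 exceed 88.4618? No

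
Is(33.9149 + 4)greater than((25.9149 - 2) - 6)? Yes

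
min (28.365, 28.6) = 28.365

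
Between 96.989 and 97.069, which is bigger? 97.069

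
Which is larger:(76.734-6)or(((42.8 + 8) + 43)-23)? (((42.8 + 8) + 43)-23)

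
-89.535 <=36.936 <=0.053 False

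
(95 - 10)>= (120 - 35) True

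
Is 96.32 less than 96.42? Yes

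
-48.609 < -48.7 False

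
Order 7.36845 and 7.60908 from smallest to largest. 7.36845, 7.60908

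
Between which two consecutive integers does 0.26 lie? 0 and 1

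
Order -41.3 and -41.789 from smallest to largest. -41.789, -41.3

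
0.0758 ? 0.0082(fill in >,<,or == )>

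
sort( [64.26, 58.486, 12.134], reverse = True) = [64.26, 58.486, 12.134]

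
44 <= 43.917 False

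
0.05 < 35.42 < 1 False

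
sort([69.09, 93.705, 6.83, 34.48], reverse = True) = [93.705, 69.09, 34.48, 6.83]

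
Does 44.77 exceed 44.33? Yes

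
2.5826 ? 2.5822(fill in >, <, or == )>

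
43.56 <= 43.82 True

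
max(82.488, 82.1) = 82.488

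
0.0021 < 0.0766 True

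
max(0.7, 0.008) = 0.7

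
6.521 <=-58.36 False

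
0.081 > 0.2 False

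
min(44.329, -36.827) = -36.827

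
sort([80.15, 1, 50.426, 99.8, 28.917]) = [1, 28.917, 50.426, 80.15, 99.8]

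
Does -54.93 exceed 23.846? No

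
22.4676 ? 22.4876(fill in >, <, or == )<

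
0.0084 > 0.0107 False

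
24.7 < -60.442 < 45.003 False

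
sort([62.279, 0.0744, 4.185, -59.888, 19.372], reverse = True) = [62.279, 19.372, 4.185, 0.0744, -59.888]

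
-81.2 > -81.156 False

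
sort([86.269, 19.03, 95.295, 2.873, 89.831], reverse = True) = [95.295, 89.831, 86.269, 19.03, 2.873]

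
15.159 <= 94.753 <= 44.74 False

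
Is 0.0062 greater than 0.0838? No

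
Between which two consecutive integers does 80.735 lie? 80 and 81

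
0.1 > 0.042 True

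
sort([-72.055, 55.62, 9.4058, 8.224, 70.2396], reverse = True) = [70.2396, 55.62, 9.4058, 8.224, -72.055]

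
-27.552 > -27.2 False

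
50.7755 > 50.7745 True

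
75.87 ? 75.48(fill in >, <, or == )>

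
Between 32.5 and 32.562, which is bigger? 32.562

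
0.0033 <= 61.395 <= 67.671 True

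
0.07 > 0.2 False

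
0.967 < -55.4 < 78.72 False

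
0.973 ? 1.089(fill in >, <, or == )<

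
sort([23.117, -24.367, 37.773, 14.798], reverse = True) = [37.773, 23.117, 14.798, -24.367]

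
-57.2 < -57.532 False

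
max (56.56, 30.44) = 56.56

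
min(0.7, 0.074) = 0.074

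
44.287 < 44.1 False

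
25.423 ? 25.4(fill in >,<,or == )>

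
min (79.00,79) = 79.00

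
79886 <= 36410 False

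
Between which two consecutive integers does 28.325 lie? 28 and 29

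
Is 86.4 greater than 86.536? No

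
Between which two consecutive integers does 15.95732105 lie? 15 and 16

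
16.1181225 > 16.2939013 False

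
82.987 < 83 True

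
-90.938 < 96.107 True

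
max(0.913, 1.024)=1.024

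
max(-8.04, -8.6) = -8.04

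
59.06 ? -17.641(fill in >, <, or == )>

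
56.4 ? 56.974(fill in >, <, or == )<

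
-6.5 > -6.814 True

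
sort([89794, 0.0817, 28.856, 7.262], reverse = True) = [89794, 28.856, 7.262, 0.0817]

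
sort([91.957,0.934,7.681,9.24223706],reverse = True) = [91.957,9.24223706,7.681,0.934]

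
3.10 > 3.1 False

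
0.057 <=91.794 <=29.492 False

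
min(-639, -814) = -814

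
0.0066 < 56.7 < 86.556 True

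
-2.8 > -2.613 False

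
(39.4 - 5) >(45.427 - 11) False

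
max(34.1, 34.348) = 34.348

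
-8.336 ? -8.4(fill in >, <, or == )>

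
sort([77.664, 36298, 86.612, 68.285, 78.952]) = [68.285, 77.664, 78.952, 86.612, 36298]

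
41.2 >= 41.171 True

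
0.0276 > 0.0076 True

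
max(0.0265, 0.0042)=0.0265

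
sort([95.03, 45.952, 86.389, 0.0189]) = [0.0189, 45.952, 86.389, 95.03]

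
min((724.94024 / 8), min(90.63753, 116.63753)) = 90.61753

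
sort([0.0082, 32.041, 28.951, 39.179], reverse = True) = [39.179, 32.041, 28.951, 0.0082]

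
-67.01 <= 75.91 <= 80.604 True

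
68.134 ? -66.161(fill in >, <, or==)>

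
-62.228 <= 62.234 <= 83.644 True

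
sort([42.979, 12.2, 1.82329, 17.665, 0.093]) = [0.093, 1.82329, 12.2, 17.665, 42.979]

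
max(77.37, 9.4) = 77.37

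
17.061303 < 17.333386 True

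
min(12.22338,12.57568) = 12.22338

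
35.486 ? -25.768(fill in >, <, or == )>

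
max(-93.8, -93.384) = -93.384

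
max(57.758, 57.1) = 57.758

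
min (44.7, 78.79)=44.7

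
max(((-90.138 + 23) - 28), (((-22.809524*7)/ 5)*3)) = -95.138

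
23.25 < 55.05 True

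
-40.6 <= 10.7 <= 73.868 True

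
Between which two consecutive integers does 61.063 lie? 61 and 62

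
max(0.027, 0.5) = 0.5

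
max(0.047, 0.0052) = 0.047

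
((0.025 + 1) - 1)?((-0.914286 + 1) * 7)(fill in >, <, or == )<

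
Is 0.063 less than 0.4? Yes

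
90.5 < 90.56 True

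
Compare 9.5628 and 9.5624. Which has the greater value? 9.5628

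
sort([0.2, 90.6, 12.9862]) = [0.2, 12.9862, 90.6]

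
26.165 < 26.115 False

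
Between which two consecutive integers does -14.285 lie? -15 and -14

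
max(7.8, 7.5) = 7.8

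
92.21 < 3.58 False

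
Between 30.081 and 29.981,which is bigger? 30.081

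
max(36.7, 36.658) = 36.7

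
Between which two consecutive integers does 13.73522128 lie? 13 and 14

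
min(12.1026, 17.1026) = 12.1026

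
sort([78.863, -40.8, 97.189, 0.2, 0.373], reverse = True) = [97.189, 78.863, 0.373, 0.2, -40.8]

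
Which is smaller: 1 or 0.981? 0.981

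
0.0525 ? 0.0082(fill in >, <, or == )>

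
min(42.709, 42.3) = 42.3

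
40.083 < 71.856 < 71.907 True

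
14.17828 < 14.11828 False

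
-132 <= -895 False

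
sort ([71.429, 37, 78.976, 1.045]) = [1.045, 37, 71.429, 78.976]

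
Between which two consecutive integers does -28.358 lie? -29 and -28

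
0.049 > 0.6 False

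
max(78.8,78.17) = 78.8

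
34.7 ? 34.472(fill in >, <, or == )>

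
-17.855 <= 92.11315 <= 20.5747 False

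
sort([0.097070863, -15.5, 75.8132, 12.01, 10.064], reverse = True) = [75.8132, 12.01, 10.064, 0.097070863, -15.5]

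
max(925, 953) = 953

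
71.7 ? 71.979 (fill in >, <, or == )<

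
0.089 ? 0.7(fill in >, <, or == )<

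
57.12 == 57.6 False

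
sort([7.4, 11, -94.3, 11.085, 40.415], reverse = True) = [40.415, 11.085, 11, 7.4, -94.3]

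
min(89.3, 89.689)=89.3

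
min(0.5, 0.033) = 0.033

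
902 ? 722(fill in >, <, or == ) >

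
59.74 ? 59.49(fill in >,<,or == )>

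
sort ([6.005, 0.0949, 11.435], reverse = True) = [11.435, 6.005, 0.0949]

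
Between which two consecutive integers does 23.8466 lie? 23 and 24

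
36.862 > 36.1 True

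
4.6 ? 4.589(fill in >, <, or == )>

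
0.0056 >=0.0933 False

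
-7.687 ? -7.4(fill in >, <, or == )<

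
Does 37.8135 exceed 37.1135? Yes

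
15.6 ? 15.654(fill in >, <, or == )<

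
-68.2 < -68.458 False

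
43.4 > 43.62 False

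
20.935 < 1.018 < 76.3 False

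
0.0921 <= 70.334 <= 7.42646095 False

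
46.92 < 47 True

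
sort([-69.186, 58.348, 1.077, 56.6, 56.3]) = [-69.186, 1.077, 56.3, 56.6, 58.348]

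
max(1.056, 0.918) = 1.056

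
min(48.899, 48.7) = 48.7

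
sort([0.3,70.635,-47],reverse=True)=[70.635,0.3,-47]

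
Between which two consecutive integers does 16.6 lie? 16 and 17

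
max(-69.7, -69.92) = -69.7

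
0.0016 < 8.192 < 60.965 True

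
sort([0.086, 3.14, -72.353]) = [-72.353, 0.086, 3.14]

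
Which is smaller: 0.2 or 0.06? 0.06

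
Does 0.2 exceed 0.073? Yes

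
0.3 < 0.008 False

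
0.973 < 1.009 True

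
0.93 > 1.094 False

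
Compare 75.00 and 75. They are equal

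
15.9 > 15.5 True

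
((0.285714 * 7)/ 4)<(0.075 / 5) False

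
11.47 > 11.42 True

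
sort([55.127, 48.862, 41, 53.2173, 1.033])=[1.033, 41, 48.862, 53.2173, 55.127]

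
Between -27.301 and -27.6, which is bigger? -27.301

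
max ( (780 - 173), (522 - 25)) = 607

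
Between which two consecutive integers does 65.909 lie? 65 and 66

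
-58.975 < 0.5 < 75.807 True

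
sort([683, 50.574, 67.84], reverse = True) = [683, 67.84, 50.574]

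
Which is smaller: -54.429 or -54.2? -54.429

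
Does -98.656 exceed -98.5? No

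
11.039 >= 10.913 True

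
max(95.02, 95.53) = 95.53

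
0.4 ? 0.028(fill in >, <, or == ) >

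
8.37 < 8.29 False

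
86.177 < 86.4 True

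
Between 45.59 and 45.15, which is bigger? 45.59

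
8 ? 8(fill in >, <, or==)==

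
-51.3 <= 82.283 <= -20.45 False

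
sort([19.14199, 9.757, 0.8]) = [0.8, 9.757, 19.14199]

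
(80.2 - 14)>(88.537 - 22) False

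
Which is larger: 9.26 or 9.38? 9.38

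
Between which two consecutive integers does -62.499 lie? -63 and -62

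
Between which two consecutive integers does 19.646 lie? 19 and 20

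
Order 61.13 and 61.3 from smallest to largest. 61.13, 61.3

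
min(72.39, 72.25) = 72.25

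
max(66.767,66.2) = 66.767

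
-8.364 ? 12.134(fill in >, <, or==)<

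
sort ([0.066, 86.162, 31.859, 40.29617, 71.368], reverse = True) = [86.162, 71.368, 40.29617, 31.859, 0.066]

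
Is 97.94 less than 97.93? No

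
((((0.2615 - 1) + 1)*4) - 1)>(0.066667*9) False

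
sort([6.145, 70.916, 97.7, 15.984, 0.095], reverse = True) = [97.7, 70.916, 15.984, 6.145, 0.095]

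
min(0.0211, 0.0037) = 0.0037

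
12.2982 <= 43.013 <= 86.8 True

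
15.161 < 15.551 True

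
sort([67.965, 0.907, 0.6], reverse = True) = [67.965, 0.907, 0.6]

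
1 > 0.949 True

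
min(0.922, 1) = 0.922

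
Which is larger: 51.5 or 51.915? 51.915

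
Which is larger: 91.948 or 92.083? 92.083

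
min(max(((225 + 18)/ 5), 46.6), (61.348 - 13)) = 48.348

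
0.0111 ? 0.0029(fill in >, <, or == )>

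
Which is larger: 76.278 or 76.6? 76.6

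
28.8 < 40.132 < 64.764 True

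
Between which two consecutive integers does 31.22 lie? 31 and 32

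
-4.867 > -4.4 False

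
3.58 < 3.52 False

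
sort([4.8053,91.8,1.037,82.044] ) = [1.037,4.8053,82.044,91.8]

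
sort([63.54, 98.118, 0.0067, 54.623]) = [0.0067, 54.623, 63.54, 98.118]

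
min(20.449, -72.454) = -72.454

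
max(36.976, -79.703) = 36.976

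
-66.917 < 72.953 True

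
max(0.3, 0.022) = 0.3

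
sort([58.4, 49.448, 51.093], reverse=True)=[58.4, 51.093, 49.448]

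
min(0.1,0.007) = 0.007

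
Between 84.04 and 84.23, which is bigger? 84.23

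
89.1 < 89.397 True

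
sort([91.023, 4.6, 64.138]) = [4.6, 64.138, 91.023]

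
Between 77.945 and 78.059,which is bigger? 78.059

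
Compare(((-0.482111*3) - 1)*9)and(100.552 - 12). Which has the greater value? (100.552 - 12)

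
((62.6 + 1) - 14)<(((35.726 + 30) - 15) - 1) True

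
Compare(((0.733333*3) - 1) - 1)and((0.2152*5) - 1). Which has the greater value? (((0.733333*3) - 1) - 1)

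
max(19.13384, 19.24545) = 19.24545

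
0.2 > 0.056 True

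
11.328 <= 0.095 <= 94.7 False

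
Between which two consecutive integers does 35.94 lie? 35 and 36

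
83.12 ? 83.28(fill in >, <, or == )<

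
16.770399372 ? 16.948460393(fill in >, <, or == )<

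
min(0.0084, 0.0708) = 0.0084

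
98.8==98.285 False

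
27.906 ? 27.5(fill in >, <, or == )>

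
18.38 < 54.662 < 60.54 True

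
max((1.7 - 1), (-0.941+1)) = 0.7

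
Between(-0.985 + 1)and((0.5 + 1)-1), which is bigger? ((0.5 + 1)-1)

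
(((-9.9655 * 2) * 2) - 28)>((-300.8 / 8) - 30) False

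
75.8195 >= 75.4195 True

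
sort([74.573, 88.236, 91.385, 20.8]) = [20.8, 74.573, 88.236, 91.385]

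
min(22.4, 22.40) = 22.4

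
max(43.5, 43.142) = 43.5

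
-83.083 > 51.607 False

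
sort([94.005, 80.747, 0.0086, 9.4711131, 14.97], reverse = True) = [94.005, 80.747, 14.97, 9.4711131, 0.0086]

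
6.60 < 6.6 False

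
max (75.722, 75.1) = 75.722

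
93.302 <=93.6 True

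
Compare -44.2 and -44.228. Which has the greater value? -44.2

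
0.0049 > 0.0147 False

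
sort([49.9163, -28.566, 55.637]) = [-28.566, 49.9163, 55.637]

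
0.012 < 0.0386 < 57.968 True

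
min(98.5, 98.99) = 98.5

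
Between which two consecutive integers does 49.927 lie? 49 and 50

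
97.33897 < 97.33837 False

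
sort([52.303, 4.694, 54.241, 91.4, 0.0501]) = [0.0501, 4.694, 52.303, 54.241, 91.4]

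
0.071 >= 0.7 False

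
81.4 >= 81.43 False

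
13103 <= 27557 True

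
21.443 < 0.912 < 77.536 False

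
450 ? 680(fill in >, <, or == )<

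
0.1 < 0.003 False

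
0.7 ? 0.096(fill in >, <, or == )>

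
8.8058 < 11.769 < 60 True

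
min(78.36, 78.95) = 78.36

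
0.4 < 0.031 False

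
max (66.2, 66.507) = 66.507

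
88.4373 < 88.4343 False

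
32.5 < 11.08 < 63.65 False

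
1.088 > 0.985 True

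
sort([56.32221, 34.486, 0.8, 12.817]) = [0.8, 12.817, 34.486, 56.32221]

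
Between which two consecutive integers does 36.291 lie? 36 and 37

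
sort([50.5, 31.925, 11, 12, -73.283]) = [-73.283, 11, 12, 31.925, 50.5]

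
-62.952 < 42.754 True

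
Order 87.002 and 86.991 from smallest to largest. 86.991, 87.002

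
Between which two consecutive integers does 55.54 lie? 55 and 56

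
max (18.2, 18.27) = 18.27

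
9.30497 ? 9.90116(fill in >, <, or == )<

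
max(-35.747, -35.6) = -35.6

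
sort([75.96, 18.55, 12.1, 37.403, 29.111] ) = [12.1, 18.55, 29.111, 37.403, 75.96]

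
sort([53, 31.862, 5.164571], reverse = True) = [53, 31.862, 5.164571]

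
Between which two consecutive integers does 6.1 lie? 6 and 7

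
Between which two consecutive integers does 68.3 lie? 68 and 69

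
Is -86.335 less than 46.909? Yes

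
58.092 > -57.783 True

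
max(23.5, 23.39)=23.5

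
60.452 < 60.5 True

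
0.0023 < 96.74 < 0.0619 False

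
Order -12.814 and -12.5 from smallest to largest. -12.814, -12.5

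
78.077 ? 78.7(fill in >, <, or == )<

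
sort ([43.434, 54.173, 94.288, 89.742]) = [43.434, 54.173, 89.742, 94.288]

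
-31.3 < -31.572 False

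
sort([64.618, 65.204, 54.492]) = [54.492, 64.618, 65.204]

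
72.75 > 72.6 True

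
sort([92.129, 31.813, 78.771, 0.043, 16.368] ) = [0.043, 16.368, 31.813, 78.771, 92.129]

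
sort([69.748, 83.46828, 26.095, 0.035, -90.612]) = [-90.612, 0.035, 26.095, 69.748, 83.46828]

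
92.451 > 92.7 False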